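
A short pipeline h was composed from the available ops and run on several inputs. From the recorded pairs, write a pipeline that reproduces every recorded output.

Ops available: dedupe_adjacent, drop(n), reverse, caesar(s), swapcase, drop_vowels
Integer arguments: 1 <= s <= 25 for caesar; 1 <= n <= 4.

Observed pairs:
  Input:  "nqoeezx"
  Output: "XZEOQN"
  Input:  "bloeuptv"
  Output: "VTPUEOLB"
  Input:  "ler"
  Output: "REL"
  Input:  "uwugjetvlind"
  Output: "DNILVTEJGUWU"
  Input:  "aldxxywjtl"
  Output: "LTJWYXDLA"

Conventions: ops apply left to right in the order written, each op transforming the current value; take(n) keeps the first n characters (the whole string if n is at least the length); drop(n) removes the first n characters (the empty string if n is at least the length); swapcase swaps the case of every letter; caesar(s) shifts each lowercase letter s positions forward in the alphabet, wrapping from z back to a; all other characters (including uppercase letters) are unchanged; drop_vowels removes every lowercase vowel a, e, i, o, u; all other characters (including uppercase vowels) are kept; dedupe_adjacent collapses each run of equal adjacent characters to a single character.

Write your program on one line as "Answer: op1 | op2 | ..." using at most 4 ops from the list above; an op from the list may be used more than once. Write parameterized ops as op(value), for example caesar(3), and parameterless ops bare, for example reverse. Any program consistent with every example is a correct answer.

reverse | dedupe_adjacent | swapcase

Check, running the answer program on each example:
  "nqoeezx" -> "xzeeoqn" -> "xzeoqn" -> "XZEOQN"
  "bloeuptv" -> "vtpueolb" -> "vtpueolb" -> "VTPUEOLB"
  "ler" -> "rel" -> "rel" -> "REL"
  "uwugjetvlind" -> "dnilvtejguwu" -> "dnilvtejguwu" -> "DNILVTEJGUWU"
  "aldxxywjtl" -> "ltjwyxxdla" -> "ltjwyxdla" -> "LTJWYXDLA"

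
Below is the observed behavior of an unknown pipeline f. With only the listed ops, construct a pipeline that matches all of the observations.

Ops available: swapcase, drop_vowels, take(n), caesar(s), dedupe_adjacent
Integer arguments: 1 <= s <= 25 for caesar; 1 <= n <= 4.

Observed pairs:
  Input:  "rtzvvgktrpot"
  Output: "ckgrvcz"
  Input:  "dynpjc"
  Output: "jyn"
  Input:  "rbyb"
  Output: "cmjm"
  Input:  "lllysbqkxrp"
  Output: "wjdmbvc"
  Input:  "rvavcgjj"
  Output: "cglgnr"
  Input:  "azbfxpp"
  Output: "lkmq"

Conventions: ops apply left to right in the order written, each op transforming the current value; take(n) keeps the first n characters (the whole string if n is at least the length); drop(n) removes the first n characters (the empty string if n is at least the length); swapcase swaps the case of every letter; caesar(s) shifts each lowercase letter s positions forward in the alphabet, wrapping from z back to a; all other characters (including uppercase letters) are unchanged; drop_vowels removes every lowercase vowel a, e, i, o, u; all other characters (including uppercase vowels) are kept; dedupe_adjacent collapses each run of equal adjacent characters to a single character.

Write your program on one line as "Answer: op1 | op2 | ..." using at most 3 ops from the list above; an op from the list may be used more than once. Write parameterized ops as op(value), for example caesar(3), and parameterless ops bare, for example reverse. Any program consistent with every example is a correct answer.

caesar(11) | drop_vowels | dedupe_adjacent

Check, running the answer program on each example:
  "rtzvvgktrpot" -> "cekggrvecaze" -> "ckggrvcz" -> "ckgrvcz"
  "dynpjc" -> "ojyaun" -> "jyn" -> "jyn"
  "rbyb" -> "cmjm" -> "cmjm" -> "cmjm"
  "lllysbqkxrp" -> "wwwjdmbvica" -> "wwwjdmbvc" -> "wjdmbvc"
  "rvavcgjj" -> "cglgnruu" -> "cglgnr" -> "cglgnr"
  "azbfxpp" -> "lkmqiaa" -> "lkmq" -> "lkmq"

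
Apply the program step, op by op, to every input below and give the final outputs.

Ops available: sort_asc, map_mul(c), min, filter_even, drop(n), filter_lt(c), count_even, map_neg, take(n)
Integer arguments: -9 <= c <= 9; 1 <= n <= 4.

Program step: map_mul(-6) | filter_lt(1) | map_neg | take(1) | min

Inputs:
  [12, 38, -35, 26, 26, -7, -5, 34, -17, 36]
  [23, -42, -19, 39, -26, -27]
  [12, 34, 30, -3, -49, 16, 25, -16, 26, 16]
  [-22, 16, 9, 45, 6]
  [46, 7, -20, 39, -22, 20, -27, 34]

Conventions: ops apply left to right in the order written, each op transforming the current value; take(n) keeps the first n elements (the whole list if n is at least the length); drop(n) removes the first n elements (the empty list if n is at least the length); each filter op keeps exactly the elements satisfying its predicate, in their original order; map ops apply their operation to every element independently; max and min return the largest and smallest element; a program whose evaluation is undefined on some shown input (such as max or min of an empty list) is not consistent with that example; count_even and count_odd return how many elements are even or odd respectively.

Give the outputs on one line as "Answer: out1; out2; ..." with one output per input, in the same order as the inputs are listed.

Execution, op by op:
  [12, 38, -35, 26, 26, -7, -5, 34, -17, 36] -> [-72, -228, 210, -156, -156, 42, 30, -204, 102, -216] -> [-72, -228, -156, -156, -204, -216] -> [72, 228, 156, 156, 204, 216] -> [72] -> 72
  [23, -42, -19, 39, -26, -27] -> [-138, 252, 114, -234, 156, 162] -> [-138, -234] -> [138, 234] -> [138] -> 138
  [12, 34, 30, -3, -49, 16, 25, -16, 26, 16] -> [-72, -204, -180, 18, 294, -96, -150, 96, -156, -96] -> [-72, -204, -180, -96, -150, -156, -96] -> [72, 204, 180, 96, 150, 156, 96] -> [72] -> 72
  [-22, 16, 9, 45, 6] -> [132, -96, -54, -270, -36] -> [-96, -54, -270, -36] -> [96, 54, 270, 36] -> [96] -> 96
  [46, 7, -20, 39, -22, 20, -27, 34] -> [-276, -42, 120, -234, 132, -120, 162, -204] -> [-276, -42, -234, -120, -204] -> [276, 42, 234, 120, 204] -> [276] -> 276

72; 138; 72; 96; 276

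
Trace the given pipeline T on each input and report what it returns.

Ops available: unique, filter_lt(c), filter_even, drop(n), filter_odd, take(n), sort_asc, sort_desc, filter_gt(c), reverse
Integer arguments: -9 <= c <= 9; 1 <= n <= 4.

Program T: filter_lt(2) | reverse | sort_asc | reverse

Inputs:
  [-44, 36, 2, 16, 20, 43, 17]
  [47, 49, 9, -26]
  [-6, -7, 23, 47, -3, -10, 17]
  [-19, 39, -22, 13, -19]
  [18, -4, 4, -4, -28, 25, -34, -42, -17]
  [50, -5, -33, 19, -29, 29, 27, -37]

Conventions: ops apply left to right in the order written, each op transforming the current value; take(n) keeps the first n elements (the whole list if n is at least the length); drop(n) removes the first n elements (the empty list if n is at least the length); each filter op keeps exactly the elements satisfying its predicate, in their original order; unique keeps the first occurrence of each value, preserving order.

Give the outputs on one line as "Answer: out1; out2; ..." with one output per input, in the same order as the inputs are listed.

[-44]; [-26]; [-3, -6, -7, -10]; [-19, -19, -22]; [-4, -4, -17, -28, -34, -42]; [-5, -29, -33, -37]

Execution, op by op:
  [-44, 36, 2, 16, 20, 43, 17] -> [-44] -> [-44] -> [-44] -> [-44]
  [47, 49, 9, -26] -> [-26] -> [-26] -> [-26] -> [-26]
  [-6, -7, 23, 47, -3, -10, 17] -> [-6, -7, -3, -10] -> [-10, -3, -7, -6] -> [-10, -7, -6, -3] -> [-3, -6, -7, -10]
  [-19, 39, -22, 13, -19] -> [-19, -22, -19] -> [-19, -22, -19] -> [-22, -19, -19] -> [-19, -19, -22]
  [18, -4, 4, -4, -28, 25, -34, -42, -17] -> [-4, -4, -28, -34, -42, -17] -> [-17, -42, -34, -28, -4, -4] -> [-42, -34, -28, -17, -4, -4] -> [-4, -4, -17, -28, -34, -42]
  [50, -5, -33, 19, -29, 29, 27, -37] -> [-5, -33, -29, -37] -> [-37, -29, -33, -5] -> [-37, -33, -29, -5] -> [-5, -29, -33, -37]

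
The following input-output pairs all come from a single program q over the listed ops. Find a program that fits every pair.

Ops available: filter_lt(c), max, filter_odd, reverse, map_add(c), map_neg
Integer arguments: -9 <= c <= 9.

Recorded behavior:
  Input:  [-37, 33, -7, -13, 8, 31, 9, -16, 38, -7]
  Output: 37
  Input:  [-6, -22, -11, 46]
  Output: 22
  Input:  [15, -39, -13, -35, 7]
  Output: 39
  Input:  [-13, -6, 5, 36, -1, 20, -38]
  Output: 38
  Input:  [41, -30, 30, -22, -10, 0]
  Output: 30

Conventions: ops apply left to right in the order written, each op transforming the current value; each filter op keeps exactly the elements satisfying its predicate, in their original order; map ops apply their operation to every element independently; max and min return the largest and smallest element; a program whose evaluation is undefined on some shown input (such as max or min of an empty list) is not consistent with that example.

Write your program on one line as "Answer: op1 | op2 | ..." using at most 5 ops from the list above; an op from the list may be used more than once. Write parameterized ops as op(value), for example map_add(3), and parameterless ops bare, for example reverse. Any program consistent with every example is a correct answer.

filter_lt(-1) | filter_lt(-8) | map_neg | reverse | max

Check, running the answer program on each example:
  [-37, 33, -7, -13, 8, 31, 9, -16, 38, -7] -> [-37, -7, -13, -16, -7] -> [-37, -13, -16] -> [37, 13, 16] -> [16, 13, 37] -> 37
  [-6, -22, -11, 46] -> [-6, -22, -11] -> [-22, -11] -> [22, 11] -> [11, 22] -> 22
  [15, -39, -13, -35, 7] -> [-39, -13, -35] -> [-39, -13, -35] -> [39, 13, 35] -> [35, 13, 39] -> 39
  [-13, -6, 5, 36, -1, 20, -38] -> [-13, -6, -38] -> [-13, -38] -> [13, 38] -> [38, 13] -> 38
  [41, -30, 30, -22, -10, 0] -> [-30, -22, -10] -> [-30, -22, -10] -> [30, 22, 10] -> [10, 22, 30] -> 30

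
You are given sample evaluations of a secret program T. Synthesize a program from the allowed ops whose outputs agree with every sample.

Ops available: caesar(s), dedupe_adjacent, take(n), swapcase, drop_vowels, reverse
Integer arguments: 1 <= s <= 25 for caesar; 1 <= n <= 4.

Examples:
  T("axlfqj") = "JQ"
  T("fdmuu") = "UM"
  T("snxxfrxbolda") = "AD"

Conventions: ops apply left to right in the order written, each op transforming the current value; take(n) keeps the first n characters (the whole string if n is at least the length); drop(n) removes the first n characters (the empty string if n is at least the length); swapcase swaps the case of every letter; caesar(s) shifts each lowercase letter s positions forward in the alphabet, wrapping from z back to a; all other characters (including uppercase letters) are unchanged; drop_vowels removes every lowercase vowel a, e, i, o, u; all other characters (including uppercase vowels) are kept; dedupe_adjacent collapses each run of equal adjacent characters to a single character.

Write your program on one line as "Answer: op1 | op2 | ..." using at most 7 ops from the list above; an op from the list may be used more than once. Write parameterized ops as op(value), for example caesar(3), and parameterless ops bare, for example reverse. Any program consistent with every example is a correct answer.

reverse | swapcase | reverse | dedupe_adjacent | reverse | take(2)

Check, running the answer program on each example:
  "axlfqj" -> "jqflxa" -> "JQFLXA" -> "AXLFQJ" -> "AXLFQJ" -> "JQFLXA" -> "JQ"
  "fdmuu" -> "uumdf" -> "UUMDF" -> "FDMUU" -> "FDMU" -> "UMDF" -> "UM"
  "snxxfrxbolda" -> "adlobxrfxxns" -> "ADLOBXRFXXNS" -> "SNXXFRXBOLDA" -> "SNXFRXBOLDA" -> "ADLOBXRFXNS" -> "AD"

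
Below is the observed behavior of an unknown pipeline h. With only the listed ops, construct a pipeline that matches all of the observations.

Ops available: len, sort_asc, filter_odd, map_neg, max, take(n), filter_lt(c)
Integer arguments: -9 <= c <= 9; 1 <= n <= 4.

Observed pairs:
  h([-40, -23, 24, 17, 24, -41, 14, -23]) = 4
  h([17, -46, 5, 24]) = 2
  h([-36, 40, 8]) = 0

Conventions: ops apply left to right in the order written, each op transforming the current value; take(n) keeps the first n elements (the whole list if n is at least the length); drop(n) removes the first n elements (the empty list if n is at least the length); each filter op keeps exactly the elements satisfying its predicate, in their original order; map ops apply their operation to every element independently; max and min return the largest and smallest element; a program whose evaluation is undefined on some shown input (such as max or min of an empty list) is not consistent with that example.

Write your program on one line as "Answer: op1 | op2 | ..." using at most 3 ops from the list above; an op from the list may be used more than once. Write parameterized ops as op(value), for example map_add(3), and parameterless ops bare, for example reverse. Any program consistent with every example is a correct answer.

filter_odd | sort_asc | len

Check, running the answer program on each example:
  [-40, -23, 24, 17, 24, -41, 14, -23] -> [-23, 17, -41, -23] -> [-41, -23, -23, 17] -> 4
  [17, -46, 5, 24] -> [17, 5] -> [5, 17] -> 2
  [-36, 40, 8] -> [] -> [] -> 0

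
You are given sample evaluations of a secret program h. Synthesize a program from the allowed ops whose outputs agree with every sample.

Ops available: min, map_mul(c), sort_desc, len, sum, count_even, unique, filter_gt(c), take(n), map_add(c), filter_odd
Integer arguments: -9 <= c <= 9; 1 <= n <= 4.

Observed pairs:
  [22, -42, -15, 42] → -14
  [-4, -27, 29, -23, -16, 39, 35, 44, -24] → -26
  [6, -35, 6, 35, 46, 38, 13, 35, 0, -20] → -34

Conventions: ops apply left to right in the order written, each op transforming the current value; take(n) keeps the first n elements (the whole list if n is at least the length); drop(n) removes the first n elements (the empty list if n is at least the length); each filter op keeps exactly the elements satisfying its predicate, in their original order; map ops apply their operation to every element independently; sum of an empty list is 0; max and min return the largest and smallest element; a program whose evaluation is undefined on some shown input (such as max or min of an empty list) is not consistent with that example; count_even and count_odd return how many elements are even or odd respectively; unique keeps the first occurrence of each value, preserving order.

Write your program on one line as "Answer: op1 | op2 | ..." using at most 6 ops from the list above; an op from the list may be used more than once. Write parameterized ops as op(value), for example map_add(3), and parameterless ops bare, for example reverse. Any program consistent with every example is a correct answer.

map_add(-2) | filter_odd | take(1) | map_add(3) | sum

Check, running the answer program on each example:
  [22, -42, -15, 42] -> [20, -44, -17, 40] -> [-17] -> [-17] -> [-14] -> -14
  [-4, -27, 29, -23, -16, 39, 35, 44, -24] -> [-6, -29, 27, -25, -18, 37, 33, 42, -26] -> [-29, 27, -25, 37, 33] -> [-29] -> [-26] -> -26
  [6, -35, 6, 35, 46, 38, 13, 35, 0, -20] -> [4, -37, 4, 33, 44, 36, 11, 33, -2, -22] -> [-37, 33, 11, 33] -> [-37] -> [-34] -> -34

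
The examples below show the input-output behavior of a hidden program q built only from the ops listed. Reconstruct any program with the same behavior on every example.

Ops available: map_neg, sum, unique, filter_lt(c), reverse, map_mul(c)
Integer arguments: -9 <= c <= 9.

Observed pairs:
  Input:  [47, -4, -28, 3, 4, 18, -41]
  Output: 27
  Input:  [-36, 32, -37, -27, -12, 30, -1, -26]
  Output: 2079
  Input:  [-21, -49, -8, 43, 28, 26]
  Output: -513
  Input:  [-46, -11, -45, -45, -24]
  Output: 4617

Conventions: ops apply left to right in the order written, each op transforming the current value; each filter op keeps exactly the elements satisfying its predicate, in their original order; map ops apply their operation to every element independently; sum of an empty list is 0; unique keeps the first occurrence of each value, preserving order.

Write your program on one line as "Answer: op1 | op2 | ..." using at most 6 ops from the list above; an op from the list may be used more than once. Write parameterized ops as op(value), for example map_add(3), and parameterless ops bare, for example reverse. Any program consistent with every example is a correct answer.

reverse | map_mul(-9) | reverse | map_mul(3) | sum

Check, running the answer program on each example:
  [47, -4, -28, 3, 4, 18, -41] -> [-41, 18, 4, 3, -28, -4, 47] -> [369, -162, -36, -27, 252, 36, -423] -> [-423, 36, 252, -27, -36, -162, 369] -> [-1269, 108, 756, -81, -108, -486, 1107] -> 27
  [-36, 32, -37, -27, -12, 30, -1, -26] -> [-26, -1, 30, -12, -27, -37, 32, -36] -> [234, 9, -270, 108, 243, 333, -288, 324] -> [324, -288, 333, 243, 108, -270, 9, 234] -> [972, -864, 999, 729, 324, -810, 27, 702] -> 2079
  [-21, -49, -8, 43, 28, 26] -> [26, 28, 43, -8, -49, -21] -> [-234, -252, -387, 72, 441, 189] -> [189, 441, 72, -387, -252, -234] -> [567, 1323, 216, -1161, -756, -702] -> -513
  [-46, -11, -45, -45, -24] -> [-24, -45, -45, -11, -46] -> [216, 405, 405, 99, 414] -> [414, 99, 405, 405, 216] -> [1242, 297, 1215, 1215, 648] -> 4617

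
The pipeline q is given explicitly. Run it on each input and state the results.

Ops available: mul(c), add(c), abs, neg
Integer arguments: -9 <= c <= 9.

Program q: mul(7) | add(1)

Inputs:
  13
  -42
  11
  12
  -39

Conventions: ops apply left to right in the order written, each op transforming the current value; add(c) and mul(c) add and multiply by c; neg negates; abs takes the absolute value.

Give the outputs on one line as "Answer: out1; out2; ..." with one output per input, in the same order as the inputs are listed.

Execution, op by op:
  13 -> 91 -> 92
  -42 -> -294 -> -293
  11 -> 77 -> 78
  12 -> 84 -> 85
  -39 -> -273 -> -272

92; -293; 78; 85; -272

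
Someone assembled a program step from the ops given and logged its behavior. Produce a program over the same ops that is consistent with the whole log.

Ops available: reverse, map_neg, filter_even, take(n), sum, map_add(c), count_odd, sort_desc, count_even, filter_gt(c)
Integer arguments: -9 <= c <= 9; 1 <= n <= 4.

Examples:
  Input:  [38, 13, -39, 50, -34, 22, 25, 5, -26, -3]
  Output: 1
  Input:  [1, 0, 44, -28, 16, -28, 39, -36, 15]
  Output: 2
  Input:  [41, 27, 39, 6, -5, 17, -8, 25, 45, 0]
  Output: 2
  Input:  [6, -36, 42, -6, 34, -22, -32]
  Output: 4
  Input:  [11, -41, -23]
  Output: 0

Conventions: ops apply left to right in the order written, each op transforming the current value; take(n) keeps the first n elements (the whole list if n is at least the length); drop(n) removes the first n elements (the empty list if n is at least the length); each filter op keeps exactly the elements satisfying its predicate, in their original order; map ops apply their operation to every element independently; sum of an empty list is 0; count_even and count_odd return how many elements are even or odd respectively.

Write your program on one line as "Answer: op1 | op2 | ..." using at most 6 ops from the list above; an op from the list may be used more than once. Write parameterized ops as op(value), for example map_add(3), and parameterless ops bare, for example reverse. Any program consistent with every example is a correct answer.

reverse | take(4) | map_neg | filter_even | count_even

Check, running the answer program on each example:
  [38, 13, -39, 50, -34, 22, 25, 5, -26, -3] -> [-3, -26, 5, 25, 22, -34, 50, -39, 13, 38] -> [-3, -26, 5, 25] -> [3, 26, -5, -25] -> [26] -> 1
  [1, 0, 44, -28, 16, -28, 39, -36, 15] -> [15, -36, 39, -28, 16, -28, 44, 0, 1] -> [15, -36, 39, -28] -> [-15, 36, -39, 28] -> [36, 28] -> 2
  [41, 27, 39, 6, -5, 17, -8, 25, 45, 0] -> [0, 45, 25, -8, 17, -5, 6, 39, 27, 41] -> [0, 45, 25, -8] -> [0, -45, -25, 8] -> [0, 8] -> 2
  [6, -36, 42, -6, 34, -22, -32] -> [-32, -22, 34, -6, 42, -36, 6] -> [-32, -22, 34, -6] -> [32, 22, -34, 6] -> [32, 22, -34, 6] -> 4
  [11, -41, -23] -> [-23, -41, 11] -> [-23, -41, 11] -> [23, 41, -11] -> [] -> 0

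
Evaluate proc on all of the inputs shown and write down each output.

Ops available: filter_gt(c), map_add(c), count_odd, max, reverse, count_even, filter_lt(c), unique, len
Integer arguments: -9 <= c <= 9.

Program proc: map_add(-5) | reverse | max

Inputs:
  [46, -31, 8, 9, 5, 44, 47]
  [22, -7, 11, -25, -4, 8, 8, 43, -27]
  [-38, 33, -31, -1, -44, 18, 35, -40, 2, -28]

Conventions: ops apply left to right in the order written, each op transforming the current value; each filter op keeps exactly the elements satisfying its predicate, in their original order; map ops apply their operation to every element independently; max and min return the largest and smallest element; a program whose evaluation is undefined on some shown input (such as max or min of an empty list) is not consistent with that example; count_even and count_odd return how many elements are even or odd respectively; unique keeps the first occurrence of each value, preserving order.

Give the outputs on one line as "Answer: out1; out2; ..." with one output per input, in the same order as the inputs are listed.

42; 38; 30

Execution, op by op:
  [46, -31, 8, 9, 5, 44, 47] -> [41, -36, 3, 4, 0, 39, 42] -> [42, 39, 0, 4, 3, -36, 41] -> 42
  [22, -7, 11, -25, -4, 8, 8, 43, -27] -> [17, -12, 6, -30, -9, 3, 3, 38, -32] -> [-32, 38, 3, 3, -9, -30, 6, -12, 17] -> 38
  [-38, 33, -31, -1, -44, 18, 35, -40, 2, -28] -> [-43, 28, -36, -6, -49, 13, 30, -45, -3, -33] -> [-33, -3, -45, 30, 13, -49, -6, -36, 28, -43] -> 30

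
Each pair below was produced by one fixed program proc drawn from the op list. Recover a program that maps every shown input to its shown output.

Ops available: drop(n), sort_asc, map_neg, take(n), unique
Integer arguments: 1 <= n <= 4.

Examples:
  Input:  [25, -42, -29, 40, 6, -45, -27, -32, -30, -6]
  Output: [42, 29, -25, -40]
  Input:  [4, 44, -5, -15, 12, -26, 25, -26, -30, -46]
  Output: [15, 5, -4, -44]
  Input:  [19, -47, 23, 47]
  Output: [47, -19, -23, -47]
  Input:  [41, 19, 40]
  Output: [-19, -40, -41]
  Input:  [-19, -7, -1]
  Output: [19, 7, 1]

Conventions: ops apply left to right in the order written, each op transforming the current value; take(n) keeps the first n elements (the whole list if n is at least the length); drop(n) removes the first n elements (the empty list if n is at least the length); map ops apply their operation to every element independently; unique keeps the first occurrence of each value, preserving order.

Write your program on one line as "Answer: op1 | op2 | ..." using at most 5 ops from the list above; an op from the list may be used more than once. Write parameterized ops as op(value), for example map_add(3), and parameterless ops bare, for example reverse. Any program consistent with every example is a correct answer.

unique | take(4) | sort_asc | map_neg

Check, running the answer program on each example:
  [25, -42, -29, 40, 6, -45, -27, -32, -30, -6] -> [25, -42, -29, 40, 6, -45, -27, -32, -30, -6] -> [25, -42, -29, 40] -> [-42, -29, 25, 40] -> [42, 29, -25, -40]
  [4, 44, -5, -15, 12, -26, 25, -26, -30, -46] -> [4, 44, -5, -15, 12, -26, 25, -30, -46] -> [4, 44, -5, -15] -> [-15, -5, 4, 44] -> [15, 5, -4, -44]
  [19, -47, 23, 47] -> [19, -47, 23, 47] -> [19, -47, 23, 47] -> [-47, 19, 23, 47] -> [47, -19, -23, -47]
  [41, 19, 40] -> [41, 19, 40] -> [41, 19, 40] -> [19, 40, 41] -> [-19, -40, -41]
  [-19, -7, -1] -> [-19, -7, -1] -> [-19, -7, -1] -> [-19, -7, -1] -> [19, 7, 1]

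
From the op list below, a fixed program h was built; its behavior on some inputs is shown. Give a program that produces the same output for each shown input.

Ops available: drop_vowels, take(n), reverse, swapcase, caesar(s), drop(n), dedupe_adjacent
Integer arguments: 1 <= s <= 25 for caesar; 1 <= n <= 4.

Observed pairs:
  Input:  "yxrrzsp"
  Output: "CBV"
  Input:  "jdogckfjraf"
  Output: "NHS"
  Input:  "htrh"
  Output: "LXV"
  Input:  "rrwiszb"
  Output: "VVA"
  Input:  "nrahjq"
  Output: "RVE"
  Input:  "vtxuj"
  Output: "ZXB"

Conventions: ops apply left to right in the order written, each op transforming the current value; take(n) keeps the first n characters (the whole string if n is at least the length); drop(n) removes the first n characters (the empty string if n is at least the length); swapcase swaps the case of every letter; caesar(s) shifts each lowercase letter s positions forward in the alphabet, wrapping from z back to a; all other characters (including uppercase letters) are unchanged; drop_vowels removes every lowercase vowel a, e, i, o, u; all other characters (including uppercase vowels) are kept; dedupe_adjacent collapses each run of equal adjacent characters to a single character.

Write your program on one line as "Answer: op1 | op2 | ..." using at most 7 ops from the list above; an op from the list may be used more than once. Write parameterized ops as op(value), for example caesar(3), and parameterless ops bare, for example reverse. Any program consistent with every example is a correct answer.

take(3) | reverse | caesar(8) | reverse | caesar(22) | swapcase

Check, running the answer program on each example:
  "yxrrzsp" -> "yxr" -> "rxy" -> "zfg" -> "gfz" -> "cbv" -> "CBV"
  "jdogckfjraf" -> "jdo" -> "odj" -> "wlr" -> "rlw" -> "nhs" -> "NHS"
  "htrh" -> "htr" -> "rth" -> "zbp" -> "pbz" -> "lxv" -> "LXV"
  "rrwiszb" -> "rrw" -> "wrr" -> "ezz" -> "zze" -> "vva" -> "VVA"
  "nrahjq" -> "nra" -> "arn" -> "izv" -> "vzi" -> "rve" -> "RVE"
  "vtxuj" -> "vtx" -> "xtv" -> "fbd" -> "dbf" -> "zxb" -> "ZXB"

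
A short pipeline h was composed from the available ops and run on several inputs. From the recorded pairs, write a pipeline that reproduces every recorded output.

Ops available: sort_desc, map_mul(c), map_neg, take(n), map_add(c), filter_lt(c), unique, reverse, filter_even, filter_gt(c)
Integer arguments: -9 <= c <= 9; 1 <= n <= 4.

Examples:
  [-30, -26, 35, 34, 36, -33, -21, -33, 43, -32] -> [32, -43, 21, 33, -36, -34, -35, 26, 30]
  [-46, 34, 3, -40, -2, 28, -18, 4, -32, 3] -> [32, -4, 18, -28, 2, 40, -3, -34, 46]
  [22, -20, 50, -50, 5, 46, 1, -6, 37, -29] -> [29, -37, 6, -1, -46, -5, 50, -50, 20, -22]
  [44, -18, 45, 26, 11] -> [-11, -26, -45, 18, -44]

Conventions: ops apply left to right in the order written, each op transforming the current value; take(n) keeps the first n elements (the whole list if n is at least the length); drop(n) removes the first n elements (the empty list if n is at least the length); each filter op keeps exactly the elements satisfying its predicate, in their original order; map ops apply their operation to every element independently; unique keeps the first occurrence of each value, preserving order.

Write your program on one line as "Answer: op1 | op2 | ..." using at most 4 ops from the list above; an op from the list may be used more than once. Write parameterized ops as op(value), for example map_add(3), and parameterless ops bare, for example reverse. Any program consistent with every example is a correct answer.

unique | reverse | map_neg

Check, running the answer program on each example:
  [-30, -26, 35, 34, 36, -33, -21, -33, 43, -32] -> [-30, -26, 35, 34, 36, -33, -21, 43, -32] -> [-32, 43, -21, -33, 36, 34, 35, -26, -30] -> [32, -43, 21, 33, -36, -34, -35, 26, 30]
  [-46, 34, 3, -40, -2, 28, -18, 4, -32, 3] -> [-46, 34, 3, -40, -2, 28, -18, 4, -32] -> [-32, 4, -18, 28, -2, -40, 3, 34, -46] -> [32, -4, 18, -28, 2, 40, -3, -34, 46]
  [22, -20, 50, -50, 5, 46, 1, -6, 37, -29] -> [22, -20, 50, -50, 5, 46, 1, -6, 37, -29] -> [-29, 37, -6, 1, 46, 5, -50, 50, -20, 22] -> [29, -37, 6, -1, -46, -5, 50, -50, 20, -22]
  [44, -18, 45, 26, 11] -> [44, -18, 45, 26, 11] -> [11, 26, 45, -18, 44] -> [-11, -26, -45, 18, -44]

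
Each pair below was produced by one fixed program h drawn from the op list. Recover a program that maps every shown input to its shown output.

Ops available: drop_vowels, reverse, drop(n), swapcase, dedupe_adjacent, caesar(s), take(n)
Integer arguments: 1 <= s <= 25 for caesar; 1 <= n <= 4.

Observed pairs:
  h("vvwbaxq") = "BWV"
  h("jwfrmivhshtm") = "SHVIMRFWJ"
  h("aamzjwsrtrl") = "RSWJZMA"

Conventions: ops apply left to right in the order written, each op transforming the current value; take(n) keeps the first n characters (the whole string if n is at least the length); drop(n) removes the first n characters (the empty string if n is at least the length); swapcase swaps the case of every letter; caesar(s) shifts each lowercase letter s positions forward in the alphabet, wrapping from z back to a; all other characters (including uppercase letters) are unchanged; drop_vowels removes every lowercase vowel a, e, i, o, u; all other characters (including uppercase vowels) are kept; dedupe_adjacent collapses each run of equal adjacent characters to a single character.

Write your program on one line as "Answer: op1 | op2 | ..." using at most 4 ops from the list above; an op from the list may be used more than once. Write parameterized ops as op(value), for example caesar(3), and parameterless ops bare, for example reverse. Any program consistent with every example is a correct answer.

swapcase | reverse | dedupe_adjacent | drop(3)

Check, running the answer program on each example:
  "vvwbaxq" -> "VVWBAXQ" -> "QXABWVV" -> "QXABWV" -> "BWV"
  "jwfrmivhshtm" -> "JWFRMIVHSHTM" -> "MTHSHVIMRFWJ" -> "MTHSHVIMRFWJ" -> "SHVIMRFWJ"
  "aamzjwsrtrl" -> "AAMZJWSRTRL" -> "LRTRSWJZMAA" -> "LRTRSWJZMA" -> "RSWJZMA"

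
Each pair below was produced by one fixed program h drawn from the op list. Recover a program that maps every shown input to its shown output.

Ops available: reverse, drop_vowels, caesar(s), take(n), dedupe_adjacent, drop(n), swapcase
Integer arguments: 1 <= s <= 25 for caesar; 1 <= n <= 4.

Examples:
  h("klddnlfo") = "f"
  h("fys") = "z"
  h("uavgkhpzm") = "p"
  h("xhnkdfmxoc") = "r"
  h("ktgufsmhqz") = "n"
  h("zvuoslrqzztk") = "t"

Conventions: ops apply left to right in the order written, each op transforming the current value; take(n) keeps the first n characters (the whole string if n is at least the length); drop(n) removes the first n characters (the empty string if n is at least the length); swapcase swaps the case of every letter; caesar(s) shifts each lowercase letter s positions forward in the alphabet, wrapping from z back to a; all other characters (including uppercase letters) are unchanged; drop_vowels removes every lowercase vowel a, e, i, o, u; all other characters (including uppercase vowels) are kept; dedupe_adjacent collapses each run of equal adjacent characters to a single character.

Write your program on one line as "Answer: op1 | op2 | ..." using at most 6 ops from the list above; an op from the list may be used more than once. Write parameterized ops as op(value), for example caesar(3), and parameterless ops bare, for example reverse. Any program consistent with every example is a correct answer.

swapcase | dedupe_adjacent | swapcase | caesar(20) | drop_vowels | take(1)

Check, running the answer program on each example:
  "klddnlfo" -> "KLDDNLFO" -> "KLDNLFO" -> "kldnlfo" -> "efxhfzi" -> "fxhfz" -> "f"
  "fys" -> "FYS" -> "FYS" -> "fys" -> "zsm" -> "zsm" -> "z"
  "uavgkhpzm" -> "UAVGKHPZM" -> "UAVGKHPZM" -> "uavgkhpzm" -> "oupaebjtg" -> "pbjtg" -> "p"
  "xhnkdfmxoc" -> "XHNKDFMXOC" -> "XHNKDFMXOC" -> "xhnkdfmxoc" -> "rbhexzgriw" -> "rbhxzgrw" -> "r"
  "ktgufsmhqz" -> "KTGUFSMHQZ" -> "KTGUFSMHQZ" -> "ktgufsmhqz" -> "enaozmgbkt" -> "nzmgbkt" -> "n"
  "zvuoslrqzztk" -> "ZVUOSLRQZZTK" -> "ZVUOSLRQZTK" -> "zvuoslrqztk" -> "tpoimflktne" -> "tpmflktn" -> "t"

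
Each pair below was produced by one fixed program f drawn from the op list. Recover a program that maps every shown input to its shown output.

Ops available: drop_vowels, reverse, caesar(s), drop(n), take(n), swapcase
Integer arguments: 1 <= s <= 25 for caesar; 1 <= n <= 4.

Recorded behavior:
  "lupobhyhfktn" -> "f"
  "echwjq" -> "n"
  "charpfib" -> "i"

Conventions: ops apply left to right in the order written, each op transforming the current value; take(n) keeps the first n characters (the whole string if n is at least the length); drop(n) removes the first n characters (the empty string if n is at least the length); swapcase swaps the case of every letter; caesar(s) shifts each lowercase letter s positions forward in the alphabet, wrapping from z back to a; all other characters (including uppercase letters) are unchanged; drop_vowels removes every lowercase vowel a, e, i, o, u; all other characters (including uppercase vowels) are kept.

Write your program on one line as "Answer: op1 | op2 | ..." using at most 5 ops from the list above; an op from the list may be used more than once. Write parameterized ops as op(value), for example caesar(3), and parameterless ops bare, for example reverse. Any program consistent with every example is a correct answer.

take(4) | reverse | caesar(17) | reverse | drop(3)

Check, running the answer program on each example:
  "lupobhyhfktn" -> "lupo" -> "opul" -> "fglc" -> "clgf" -> "f"
  "echwjq" -> "echw" -> "whce" -> "nytv" -> "vtyn" -> "n"
  "charpfib" -> "char" -> "rahc" -> "iryt" -> "tyri" -> "i"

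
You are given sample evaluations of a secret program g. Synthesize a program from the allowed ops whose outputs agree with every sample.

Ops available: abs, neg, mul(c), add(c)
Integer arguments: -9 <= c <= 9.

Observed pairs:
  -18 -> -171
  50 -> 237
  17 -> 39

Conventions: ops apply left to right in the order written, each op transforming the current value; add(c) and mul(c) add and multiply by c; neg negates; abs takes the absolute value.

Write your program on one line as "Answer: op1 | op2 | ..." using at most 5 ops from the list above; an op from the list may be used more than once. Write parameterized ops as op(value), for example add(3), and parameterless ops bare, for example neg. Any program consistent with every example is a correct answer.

add(-9) | mul(-6) | add(9) | mul(-1)

Check, running the answer program on each example:
  -18 -> -27 -> 162 -> 171 -> -171
  50 -> 41 -> -246 -> -237 -> 237
  17 -> 8 -> -48 -> -39 -> 39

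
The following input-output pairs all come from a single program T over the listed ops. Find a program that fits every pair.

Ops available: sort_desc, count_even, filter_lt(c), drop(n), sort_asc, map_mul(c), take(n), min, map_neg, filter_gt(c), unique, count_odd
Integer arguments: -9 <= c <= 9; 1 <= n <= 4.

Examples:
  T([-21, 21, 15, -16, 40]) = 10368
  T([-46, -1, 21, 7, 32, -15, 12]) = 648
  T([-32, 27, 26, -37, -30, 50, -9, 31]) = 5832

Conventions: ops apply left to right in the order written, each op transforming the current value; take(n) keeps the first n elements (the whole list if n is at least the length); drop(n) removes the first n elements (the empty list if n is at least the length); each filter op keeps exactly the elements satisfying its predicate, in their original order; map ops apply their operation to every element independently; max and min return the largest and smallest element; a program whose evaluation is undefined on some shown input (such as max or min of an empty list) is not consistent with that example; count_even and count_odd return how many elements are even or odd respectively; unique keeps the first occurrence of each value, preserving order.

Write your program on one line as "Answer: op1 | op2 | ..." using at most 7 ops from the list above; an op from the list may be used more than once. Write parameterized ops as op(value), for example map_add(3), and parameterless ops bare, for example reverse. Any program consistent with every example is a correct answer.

map_mul(2) | map_mul(4) | map_mul(9) | map_mul(-9) | filter_gt(-3) | min

Check, running the answer program on each example:
  [-21, 21, 15, -16, 40] -> [-42, 42, 30, -32, 80] -> [-168, 168, 120, -128, 320] -> [-1512, 1512, 1080, -1152, 2880] -> [13608, -13608, -9720, 10368, -25920] -> [13608, 10368] -> 10368
  [-46, -1, 21, 7, 32, -15, 12] -> [-92, -2, 42, 14, 64, -30, 24] -> [-368, -8, 168, 56, 256, -120, 96] -> [-3312, -72, 1512, 504, 2304, -1080, 864] -> [29808, 648, -13608, -4536, -20736, 9720, -7776] -> [29808, 648, 9720] -> 648
  [-32, 27, 26, -37, -30, 50, -9, 31] -> [-64, 54, 52, -74, -60, 100, -18, 62] -> [-256, 216, 208, -296, -240, 400, -72, 248] -> [-2304, 1944, 1872, -2664, -2160, 3600, -648, 2232] -> [20736, -17496, -16848, 23976, 19440, -32400, 5832, -20088] -> [20736, 23976, 19440, 5832] -> 5832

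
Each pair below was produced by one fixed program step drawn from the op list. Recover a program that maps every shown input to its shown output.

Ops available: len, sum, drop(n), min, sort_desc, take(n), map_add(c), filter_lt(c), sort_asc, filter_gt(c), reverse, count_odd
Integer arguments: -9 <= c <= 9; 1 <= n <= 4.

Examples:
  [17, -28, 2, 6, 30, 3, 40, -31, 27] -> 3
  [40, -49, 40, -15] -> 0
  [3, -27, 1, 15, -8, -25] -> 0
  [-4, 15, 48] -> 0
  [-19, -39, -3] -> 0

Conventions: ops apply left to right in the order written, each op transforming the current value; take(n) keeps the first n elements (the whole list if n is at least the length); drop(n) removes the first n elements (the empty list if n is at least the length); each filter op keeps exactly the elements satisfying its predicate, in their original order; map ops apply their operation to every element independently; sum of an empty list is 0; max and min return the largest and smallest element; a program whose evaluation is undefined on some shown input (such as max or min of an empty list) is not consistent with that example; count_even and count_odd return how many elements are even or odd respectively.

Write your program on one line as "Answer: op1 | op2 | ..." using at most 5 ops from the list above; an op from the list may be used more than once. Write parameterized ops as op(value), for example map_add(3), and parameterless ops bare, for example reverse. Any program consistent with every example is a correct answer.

sort_desc | filter_gt(-7) | drop(4) | len

Check, running the answer program on each example:
  [17, -28, 2, 6, 30, 3, 40, -31, 27] -> [40, 30, 27, 17, 6, 3, 2, -28, -31] -> [40, 30, 27, 17, 6, 3, 2] -> [6, 3, 2] -> 3
  [40, -49, 40, -15] -> [40, 40, -15, -49] -> [40, 40] -> [] -> 0
  [3, -27, 1, 15, -8, -25] -> [15, 3, 1, -8, -25, -27] -> [15, 3, 1] -> [] -> 0
  [-4, 15, 48] -> [48, 15, -4] -> [48, 15, -4] -> [] -> 0
  [-19, -39, -3] -> [-3, -19, -39] -> [-3] -> [] -> 0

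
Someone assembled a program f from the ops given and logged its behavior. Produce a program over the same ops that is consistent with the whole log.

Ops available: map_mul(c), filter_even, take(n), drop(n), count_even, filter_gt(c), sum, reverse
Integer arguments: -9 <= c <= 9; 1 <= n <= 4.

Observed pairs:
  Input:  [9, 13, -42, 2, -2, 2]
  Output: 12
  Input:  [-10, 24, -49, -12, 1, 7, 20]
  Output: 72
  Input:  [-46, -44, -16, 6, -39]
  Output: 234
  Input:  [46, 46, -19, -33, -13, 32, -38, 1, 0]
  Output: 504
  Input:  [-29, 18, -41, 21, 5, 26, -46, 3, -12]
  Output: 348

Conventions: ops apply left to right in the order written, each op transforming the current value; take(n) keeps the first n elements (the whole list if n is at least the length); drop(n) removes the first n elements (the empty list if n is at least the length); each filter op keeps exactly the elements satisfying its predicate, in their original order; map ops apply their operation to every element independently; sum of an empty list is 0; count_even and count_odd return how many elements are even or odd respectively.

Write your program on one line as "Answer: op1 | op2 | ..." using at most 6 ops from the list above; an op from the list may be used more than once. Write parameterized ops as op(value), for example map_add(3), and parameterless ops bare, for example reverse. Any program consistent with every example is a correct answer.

map_mul(3) | map_mul(-2) | drop(3) | filter_gt(-2) | sum

Check, running the answer program on each example:
  [9, 13, -42, 2, -2, 2] -> [27, 39, -126, 6, -6, 6] -> [-54, -78, 252, -12, 12, -12] -> [-12, 12, -12] -> [12] -> 12
  [-10, 24, -49, -12, 1, 7, 20] -> [-30, 72, -147, -36, 3, 21, 60] -> [60, -144, 294, 72, -6, -42, -120] -> [72, -6, -42, -120] -> [72] -> 72
  [-46, -44, -16, 6, -39] -> [-138, -132, -48, 18, -117] -> [276, 264, 96, -36, 234] -> [-36, 234] -> [234] -> 234
  [46, 46, -19, -33, -13, 32, -38, 1, 0] -> [138, 138, -57, -99, -39, 96, -114, 3, 0] -> [-276, -276, 114, 198, 78, -192, 228, -6, 0] -> [198, 78, -192, 228, -6, 0] -> [198, 78, 228, 0] -> 504
  [-29, 18, -41, 21, 5, 26, -46, 3, -12] -> [-87, 54, -123, 63, 15, 78, -138, 9, -36] -> [174, -108, 246, -126, -30, -156, 276, -18, 72] -> [-126, -30, -156, 276, -18, 72] -> [276, 72] -> 348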